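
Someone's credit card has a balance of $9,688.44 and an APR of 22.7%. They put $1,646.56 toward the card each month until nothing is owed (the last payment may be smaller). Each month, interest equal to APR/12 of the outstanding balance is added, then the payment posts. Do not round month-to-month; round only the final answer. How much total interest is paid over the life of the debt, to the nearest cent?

Monthly rate r = 22.7%/12 = 1.89167% = 0.0189167.
Payoff takes n = ⌈−ln(1 − rB₀/P)/ln(1+r)⌉ = ⌈6.297⌉ = 7 payments; the last is $492.02.
Total paid = 6·$1,646.56 + $492.02 = $10,371.38.
Total interest = total paid − principal = $10,371.38 − $9,688.44 = $682.94.

$682.94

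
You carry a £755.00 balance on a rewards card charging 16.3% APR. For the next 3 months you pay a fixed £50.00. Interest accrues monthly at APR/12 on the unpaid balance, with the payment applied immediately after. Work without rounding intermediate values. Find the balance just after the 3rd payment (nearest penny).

Monthly rate r = 16.3%/12 = 1.35833% = 0.0135833.
Each month: B ← B·(1+r) − £50.00.
Month 1: interest £10.26; balance after payment £715.26.
Month 2: interest £9.72; balance after payment £674.97.
Month 3: interest £9.17; balance after payment £634.14.

£634.14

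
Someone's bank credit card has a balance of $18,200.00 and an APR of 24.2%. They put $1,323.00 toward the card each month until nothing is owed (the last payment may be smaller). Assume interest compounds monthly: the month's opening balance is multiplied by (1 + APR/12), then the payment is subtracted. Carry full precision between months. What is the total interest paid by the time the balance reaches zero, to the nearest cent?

Monthly rate r = 24.2%/12 = 2.01667% = 0.0201667.
Payoff takes n = ⌈−ln(1 − rB₀/P)/ln(1+r)⌉ = ⌈16.274⌉ = 17 payments; the last is $365.61.
Total paid = 16·$1,323.00 + $365.61 = $21,533.61.
Total interest = total paid − principal = $21,533.61 − $18,200.00 = $3,333.61.

$3,333.61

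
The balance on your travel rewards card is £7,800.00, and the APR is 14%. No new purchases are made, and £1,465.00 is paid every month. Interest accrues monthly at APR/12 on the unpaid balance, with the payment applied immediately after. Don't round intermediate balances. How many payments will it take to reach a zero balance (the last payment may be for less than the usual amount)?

6 months

Monthly rate r = 14%/12 = 1.16667% = 0.0116667.
Recurrence: B ← B·(1+r) − £1,465.00.
Month 1: interest £91.00; balance after payment £6,426.00.
Month 2: interest £74.97; balance after payment £5,035.97.
Month 3: interest £58.75; balance after payment £3,629.72.
Month 4: interest £42.35; balance after payment £2,207.07.
Month 5: interest £25.75; balance after payment £767.82.
Month 6: interest £8.96; balance after payment £0.00.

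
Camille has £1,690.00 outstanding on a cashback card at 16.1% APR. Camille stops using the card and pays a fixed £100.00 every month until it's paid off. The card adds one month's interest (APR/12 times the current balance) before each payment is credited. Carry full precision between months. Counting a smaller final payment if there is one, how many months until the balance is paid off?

20 months

Monthly rate r = 16.1%/12 = 1.34167% = 0.0134167.
Recurrence: B ← B·(1+r) − £100.00.
Month 1: interest £22.67; balance after payment £1,612.67.
Month 2: interest £21.64; balance after payment £1,534.31.
Closed form: n = −ln(1 − rB₀/P)/ln(1+r) = −ln(0.77326)/ln(1.01342) ≈ 19.294, so the balance reaches zero during payment 20.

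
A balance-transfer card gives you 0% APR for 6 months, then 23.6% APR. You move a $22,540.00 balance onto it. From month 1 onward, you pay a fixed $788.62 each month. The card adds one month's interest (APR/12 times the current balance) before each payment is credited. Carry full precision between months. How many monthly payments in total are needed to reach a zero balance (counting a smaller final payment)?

37 payments

Promo months 1–6 at r₀ = 0%/12 = 0; months 7+ at r₁ = 23.6%/12 = 0.0196667.
After month 6 (no interest yet): B = $22,540.00 − 6·$788.62 = $17,808.28.
Then at r₁ with $788.62/mo: n₂ = −ln(1 − r₁·B/P)/ln(1+r₁) ≈ 30.15 → 31 more payments.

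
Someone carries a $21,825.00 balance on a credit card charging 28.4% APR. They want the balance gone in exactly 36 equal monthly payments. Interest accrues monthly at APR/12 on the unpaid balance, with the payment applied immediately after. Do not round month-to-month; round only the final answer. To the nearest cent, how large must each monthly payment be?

$907.48

Monthly rate r = 28.4%/12 = 2.36667% = 0.0236667.
Level-payment amortization: P = B₀·r / (1 − (1+r)^(−n)) = 21825.00·0.0236667 / (1 − 1.02367^(−36)).
Denominator 1 − (1+r)^(−36) = 0.569184046.
P = 516.525 / 0.569184046 ≈ 907.48.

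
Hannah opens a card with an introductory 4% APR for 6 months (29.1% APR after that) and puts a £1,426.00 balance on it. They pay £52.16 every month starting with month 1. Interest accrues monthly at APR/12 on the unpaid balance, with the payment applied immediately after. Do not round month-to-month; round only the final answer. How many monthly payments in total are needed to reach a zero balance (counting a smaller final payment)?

38 months

Promo months 1–6 at r₀ = 4%/12 = 0.00333333; months 7+ at r₁ = 29.1%/12 = 0.02425.
After month 6: iterate B ← B·(1+r₀) − £52.16 for 6 months → £1,139.18.
Then at r₁ with £52.16/mo: n₂ = −ln(1 − r₁·B/P)/ln(1+r₁) ≈ 31.48 → 32 more payments.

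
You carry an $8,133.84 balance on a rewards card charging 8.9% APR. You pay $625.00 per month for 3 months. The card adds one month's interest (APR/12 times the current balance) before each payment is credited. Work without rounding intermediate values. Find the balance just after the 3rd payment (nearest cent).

Monthly rate r = 8.9%/12 = 0.741667% = 0.00741667.
Each month: B ← B·(1+r) − $625.00.
Month 1: interest $60.33; balance after payment $7,569.17.
Month 2: interest $56.14; balance after payment $7,000.30.
Month 3: interest $51.92; balance after payment $6,427.22.

$6,427.22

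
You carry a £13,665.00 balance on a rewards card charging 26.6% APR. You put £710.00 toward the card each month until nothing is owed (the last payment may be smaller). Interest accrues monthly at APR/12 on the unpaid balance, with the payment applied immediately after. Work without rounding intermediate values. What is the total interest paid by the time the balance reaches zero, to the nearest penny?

£4,349.47

Monthly rate r = 26.6%/12 = 2.21667% = 0.0221667.
Payoff takes n = ⌈−ln(1 − rB₀/P)/ln(1+r)⌉ = ⌈25.370⌉ = 26 payments; the last is £264.47.
Total paid = 25·£710.00 + £264.47 = £18,014.47.
Total interest = total paid − principal = £18,014.47 − £13,665.00 = £4,349.47.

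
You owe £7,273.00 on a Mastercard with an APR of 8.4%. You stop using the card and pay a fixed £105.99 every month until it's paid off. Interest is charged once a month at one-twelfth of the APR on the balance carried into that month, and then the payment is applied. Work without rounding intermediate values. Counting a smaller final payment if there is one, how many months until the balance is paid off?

94 months

Monthly rate r = 8.4%/12 = 0.7% = 0.007.
Recurrence: B ← B·(1+r) − £105.99.
Month 1: interest £50.91; balance after payment £7,217.92.
Month 2: interest £50.53; balance after payment £7,162.46.
Closed form: n = −ln(1 − rB₀/P)/ln(1+r) = −ln(0.51966)/ln(1.007) ≈ 93.838, so the balance reaches zero during payment 94.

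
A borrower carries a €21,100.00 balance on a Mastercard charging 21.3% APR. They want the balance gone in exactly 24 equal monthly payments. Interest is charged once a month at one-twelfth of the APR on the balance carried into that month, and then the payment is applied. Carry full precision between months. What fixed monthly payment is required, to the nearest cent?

Monthly rate r = 21.3%/12 = 1.775% = 0.01775.
Level-payment amortization: P = B₀·r / (1 − (1+r)^(−n)) = 21100.00·0.01775 / (1 − 1.01775^(−24)).
Denominator 1 − (1+r)^(−24) = 0.344438659.
P = 374.525 / 0.344438659 ≈ 1087.35.

€1,087.35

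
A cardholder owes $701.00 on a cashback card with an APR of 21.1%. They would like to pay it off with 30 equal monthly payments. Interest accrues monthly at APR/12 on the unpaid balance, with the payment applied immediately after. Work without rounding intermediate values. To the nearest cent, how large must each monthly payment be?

$30.27

Monthly rate r = 21.1%/12 = 1.75833% = 0.0175833.
Level-payment amortization: P = B₀·r / (1 − (1+r)^(−n)) = 701.00·0.0175833 / (1 − 1.01758^(−30)).
Denominator 1 − (1+r)^(−30) = 0.40721058.
P = 12.3259 / 0.40721058 ≈ 30.27.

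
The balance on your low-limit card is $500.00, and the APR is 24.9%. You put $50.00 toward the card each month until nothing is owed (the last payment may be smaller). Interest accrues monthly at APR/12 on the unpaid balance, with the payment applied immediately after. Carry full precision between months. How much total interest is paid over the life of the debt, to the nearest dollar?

$66

Monthly rate r = 24.9%/12 = 2.075% = 0.02075.
Payoff takes n = ⌈−ln(1 − rB₀/P)/ln(1+r)⌉ = ⌈11.324⌉ = 12 payments; the last is $16.30.
Total paid = 11·$50.00 + $16.30 = $566.30.
Total interest = total paid − principal = $566.30 − $500.00 = $66.30.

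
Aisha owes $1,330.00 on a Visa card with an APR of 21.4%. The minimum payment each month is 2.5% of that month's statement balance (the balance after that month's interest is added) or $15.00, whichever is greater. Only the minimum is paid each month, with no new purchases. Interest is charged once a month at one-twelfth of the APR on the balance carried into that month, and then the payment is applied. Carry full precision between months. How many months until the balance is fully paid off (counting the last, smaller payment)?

Monthly rate r = 21.4%/12 = 1.78333% = 0.0178333.
While 2.5% of the post-interest balance exceeds $15.00, each month B ← (B·(1+r))·(1 − 0.025), i.e. B shrinks by the factor (1+r)·0.975 = 0.99239.
This holds for months 1–107. Entering month 108 the balance is $587.15; 2.5% of the post-interest balance is now below $15.00, so the flat $15.00 minimum applies from here.
From month 108 a fixed $15.00 at rate r clears $587.15 in 68 more payments. Total: 107 + 68 = 175 months.

175 months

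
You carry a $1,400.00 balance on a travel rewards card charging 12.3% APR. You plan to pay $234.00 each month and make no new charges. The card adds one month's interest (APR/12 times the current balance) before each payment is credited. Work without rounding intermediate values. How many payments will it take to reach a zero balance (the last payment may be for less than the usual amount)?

7 months

Monthly rate r = 12.3%/12 = 1.025% = 0.01025.
Recurrence: B ← B·(1+r) − $234.00.
Month 1: interest $14.35; balance after payment $1,180.35.
Month 2: interest $12.10; balance after payment $958.45.
Closed form: n = −ln(1 − rB₀/P)/ln(1+r) = −ln(0.93868)/ln(1.01025) ≈ 6.206, so the balance reaches zero during payment 7.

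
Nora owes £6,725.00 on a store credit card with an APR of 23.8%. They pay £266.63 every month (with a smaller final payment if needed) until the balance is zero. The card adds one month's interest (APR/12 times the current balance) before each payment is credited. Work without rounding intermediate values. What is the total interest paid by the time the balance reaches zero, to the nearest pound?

Monthly rate r = 23.8%/12 = 1.98333% = 0.0198333.
Payoff takes n = ⌈−ln(1 − rB₀/P)/ln(1+r)⌉ = ⌈35.319⌉ = 36 payments; the last is £85.50.
Total paid = 35·£266.63 + £85.50 = £9,417.55.
Total interest = total paid − principal = £9,417.55 − £6,725.00 = £2,692.55.

£2,693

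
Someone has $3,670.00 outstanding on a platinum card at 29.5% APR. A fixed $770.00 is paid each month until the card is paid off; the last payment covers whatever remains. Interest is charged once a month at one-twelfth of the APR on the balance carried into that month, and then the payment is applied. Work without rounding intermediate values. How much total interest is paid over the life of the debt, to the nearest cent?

$282.29

Monthly rate r = 29.5%/12 = 2.45833% = 0.0245833.
Payoff takes n = ⌈−ln(1 − rB₀/P)/ln(1+r)⌉ = ⌈5.131⌉ = 6 payments; the last is $102.29.
Total paid = 5·$770.00 + $102.29 = $3,952.29.
Total interest = total paid − principal = $3,952.29 − $3,670.00 = $282.29.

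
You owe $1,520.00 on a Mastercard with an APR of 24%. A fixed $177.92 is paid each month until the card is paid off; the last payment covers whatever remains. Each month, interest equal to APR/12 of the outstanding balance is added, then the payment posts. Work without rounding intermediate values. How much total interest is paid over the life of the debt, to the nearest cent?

Monthly rate r = 24%/12 = 2% = 0.02.
Payoff takes n = ⌈−ln(1 − rB₀/P)/ln(1+r)⌉ = ⌈9.462⌉ = 10 payments; the last is $82.62.
Total paid = 9·$177.92 + $82.62 = $1,683.90.
Total interest = total paid − principal = $1,683.90 − $1,520.00 = $163.90.

$163.90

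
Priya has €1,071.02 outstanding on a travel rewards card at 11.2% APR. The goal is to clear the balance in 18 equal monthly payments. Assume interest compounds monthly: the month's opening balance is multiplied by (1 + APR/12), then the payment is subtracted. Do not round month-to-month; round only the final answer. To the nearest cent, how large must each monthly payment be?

€64.92

Monthly rate r = 11.2%/12 = 0.933333% = 0.00933333.
Level-payment amortization: P = B₀·r / (1 − (1+r)^(−n)) = 1071.02·0.00933333 / (1 − 1.00933^(−18)).
Denominator 1 − (1+r)^(−18) = 0.153987246.
P = 9.99619 / 0.153987246 ≈ 64.92.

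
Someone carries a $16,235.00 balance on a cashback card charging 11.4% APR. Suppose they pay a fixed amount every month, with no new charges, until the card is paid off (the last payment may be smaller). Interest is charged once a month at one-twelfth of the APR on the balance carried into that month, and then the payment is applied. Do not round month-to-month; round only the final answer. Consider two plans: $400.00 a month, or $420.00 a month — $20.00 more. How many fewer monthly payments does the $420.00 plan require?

Monthly rate r = 11.4%/12 = 0.95% = 0.0095.
At $400.00/mo: n = ⌈−ln(1 − rB₀/P)/ln(1+r)⌉ = 52 payments (last $206.31); total interest = total paid − $16,235.00 = $4,371.31.
At $420.00/mo: 49 payments (last $168.62); total interest $4,093.62.
Payments saved = 52 − 49 = 3.

3 fewer payments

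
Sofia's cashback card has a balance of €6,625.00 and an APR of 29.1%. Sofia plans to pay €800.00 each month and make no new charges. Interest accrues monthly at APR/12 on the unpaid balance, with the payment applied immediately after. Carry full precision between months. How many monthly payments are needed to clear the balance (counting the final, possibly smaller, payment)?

10 months

Monthly rate r = 29.1%/12 = 2.425% = 0.02425.
Recurrence: B ← B·(1+r) − €800.00.
Month 1: interest €160.66; balance after payment €5,985.66.
Month 2: interest €145.15; balance after payment €5,330.81.
Closed form: n = −ln(1 − rB₀/P)/ln(1+r) = −ln(0.79918)/ln(1.02425) ≈ 9.356, so the balance reaches zero during payment 10.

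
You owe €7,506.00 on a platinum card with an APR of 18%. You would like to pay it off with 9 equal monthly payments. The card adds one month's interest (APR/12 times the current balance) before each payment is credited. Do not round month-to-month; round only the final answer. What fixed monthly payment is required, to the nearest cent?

Monthly rate r = 18%/12 = 1.5% = 0.015.
Level-payment amortization: P = B₀·r / (1 − (1+r)^(−n)) = 7506.00·0.015 / (1 − 1.015^(−9)).
Denominator 1 − (1+r)^(−9) = 0.12540776.
P = 112.59 / 0.12540776 ≈ 897.79.

€897.79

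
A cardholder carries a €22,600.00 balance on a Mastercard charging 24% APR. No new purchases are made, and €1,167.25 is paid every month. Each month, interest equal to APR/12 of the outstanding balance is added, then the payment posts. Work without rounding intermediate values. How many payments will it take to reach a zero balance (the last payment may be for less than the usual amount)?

Monthly rate r = 24%/12 = 2% = 0.02.
Recurrence: B ← B·(1+r) − €1,167.25.
Month 1: interest €452.00; balance after payment €21,884.75.
Month 2: interest €437.69; balance after payment €21,155.19.
Closed form: n = −ln(1 − rB₀/P)/ln(1+r) = −ln(0.61277)/ln(1.02) ≈ 24.733, so the balance reaches zero during payment 25.

25 payments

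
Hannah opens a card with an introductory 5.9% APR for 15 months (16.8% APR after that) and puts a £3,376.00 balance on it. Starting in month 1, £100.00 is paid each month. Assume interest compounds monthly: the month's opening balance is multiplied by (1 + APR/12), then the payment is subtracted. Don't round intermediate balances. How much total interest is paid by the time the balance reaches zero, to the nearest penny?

£601.15

Promo months 1–15 at r₀ = 5.9%/12 = 0.00491667; months 16+ at r₁ = 16.8%/12 = 0.014.
After month 15: iterate B ← B·(1+r₀) − £100.00 for 15 months → £2,080.99.
Then at r₁ with £100.00/mo: n₂ = −ln(1 − r₁·B/P)/ln(1+r₁) ≈ 24.77 → 25 more payments.
Total paid = 39·£100.00 + £77.15 = £3,977.15; interest = £3,977.15 − £3,376.00 = £601.15.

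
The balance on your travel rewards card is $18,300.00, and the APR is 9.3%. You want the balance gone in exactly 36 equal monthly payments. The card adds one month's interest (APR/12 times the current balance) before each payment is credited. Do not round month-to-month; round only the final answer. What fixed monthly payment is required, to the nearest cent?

$584.49

Monthly rate r = 9.3%/12 = 0.775% = 0.00775.
Level-payment amortization: P = B₀·r / (1 − (1+r)^(−n)) = 18300.00·0.00775 / (1 − 1.00775^(−36)).
Denominator 1 − (1+r)^(−36) = 0.242645946.
P = 141.825 / 0.242645946 ≈ 584.49.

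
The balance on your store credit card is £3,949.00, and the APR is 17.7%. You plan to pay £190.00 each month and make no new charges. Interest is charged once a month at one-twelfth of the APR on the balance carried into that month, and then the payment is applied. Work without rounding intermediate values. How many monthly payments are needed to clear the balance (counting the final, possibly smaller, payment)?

26 months

Monthly rate r = 17.7%/12 = 1.475% = 0.01475.
Recurrence: B ← B·(1+r) − £190.00.
Month 1: interest £58.25; balance after payment £3,817.25.
Month 2: interest £56.30; balance after payment £3,683.55.
Closed form: n = −ln(1 − rB₀/P)/ln(1+r) = −ln(0.69343)/ln(1.01475) ≈ 25.003, so the balance reaches zero during payment 26.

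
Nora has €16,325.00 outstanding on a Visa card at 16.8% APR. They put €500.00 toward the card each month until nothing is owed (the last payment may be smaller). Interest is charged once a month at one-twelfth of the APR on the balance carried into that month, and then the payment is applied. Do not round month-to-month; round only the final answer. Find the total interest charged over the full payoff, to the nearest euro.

€5,643

Monthly rate r = 16.8%/12 = 1.4% = 0.014.
Payoff takes n = ⌈−ln(1 − rB₀/P)/ln(1+r)⌉ = ⌈43.935⌉ = 44 payments; the last is €467.93.
Total paid = 43·€500.00 + €467.93 = €21,967.93.
Total interest = total paid − principal = €21,967.93 − €16,325.00 = €5,642.93.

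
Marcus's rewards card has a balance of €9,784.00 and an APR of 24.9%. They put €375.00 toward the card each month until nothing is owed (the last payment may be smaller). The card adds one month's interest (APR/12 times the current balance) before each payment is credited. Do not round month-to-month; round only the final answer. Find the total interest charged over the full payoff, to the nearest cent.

€4,449.83

Monthly rate r = 24.9%/12 = 2.075% = 0.02075.
Payoff takes n = ⌈−ln(1 − rB₀/P)/ln(1+r)⌉ = ⌈37.956⌉ = 38 payments; the last is €358.83.
Total paid = 37·€375.00 + €358.83 = €14,233.83.
Total interest = total paid − principal = €14,233.83 − €9,784.00 = €4,449.83.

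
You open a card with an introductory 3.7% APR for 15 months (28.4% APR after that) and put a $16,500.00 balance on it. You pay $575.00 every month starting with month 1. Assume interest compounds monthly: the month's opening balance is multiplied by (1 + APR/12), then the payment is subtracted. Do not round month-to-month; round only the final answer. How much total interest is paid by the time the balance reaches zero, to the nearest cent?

Promo months 1–15 at r₀ = 3.7%/12 = 0.00308333; months 16+ at r₁ = 28.4%/12 = 0.0236667.
After month 15: iterate B ← B·(1+r₀) − $575.00 for 15 months → $8,466.15.
Then at r₁ with $575.00/mo: n₂ = −ln(1 − r₁·B/P)/ln(1+r₁) ≈ 18.32 → 19 more payments.
Total paid = 33·$575.00 + $182.93 = $19,157.93; interest = $19,157.93 − $16,500.00 = $2,657.93.

$2,657.93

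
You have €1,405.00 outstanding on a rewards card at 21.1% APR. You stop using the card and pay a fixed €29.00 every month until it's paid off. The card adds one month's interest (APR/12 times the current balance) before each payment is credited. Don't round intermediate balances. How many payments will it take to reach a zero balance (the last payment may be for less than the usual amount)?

110 months

Monthly rate r = 21.1%/12 = 1.75833% = 0.0175833.
Recurrence: B ← B·(1+r) − €29.00.
Month 1: interest €24.70; balance after payment €1,400.70.
Month 2: interest €24.63; balance after payment €1,396.33.
Closed form: n = −ln(1 − rB₀/P)/ln(1+r) = −ln(0.14812)/ln(1.01758) ≈ 109.563, so the balance reaches zero during payment 110.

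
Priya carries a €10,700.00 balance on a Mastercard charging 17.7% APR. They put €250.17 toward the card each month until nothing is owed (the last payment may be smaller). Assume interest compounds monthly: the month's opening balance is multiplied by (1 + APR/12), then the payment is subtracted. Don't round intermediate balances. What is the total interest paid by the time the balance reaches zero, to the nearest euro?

€6,328

Monthly rate r = 17.7%/12 = 1.475% = 0.01475.
Payoff takes n = ⌈−ln(1 − rB₀/P)/ln(1+r)⌉ = ⌈68.064⌉ = 69 payments; the last is €16.07.
Total paid = 68·€250.17 + €16.07 = €17,027.63.
Total interest = total paid − principal = €17,027.63 − €10,700.00 = €6,327.63.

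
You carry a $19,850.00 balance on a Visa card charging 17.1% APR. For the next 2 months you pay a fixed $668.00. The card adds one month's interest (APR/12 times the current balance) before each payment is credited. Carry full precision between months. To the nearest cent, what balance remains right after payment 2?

$19,074.24

Monthly rate r = 17.1%/12 = 1.425% = 0.01425.
Each month: B ← B·(1+r) − $668.00.
Month 1: interest $282.86; balance after payment $19,464.86.
Month 2: interest $277.37; balance after payment $19,074.24.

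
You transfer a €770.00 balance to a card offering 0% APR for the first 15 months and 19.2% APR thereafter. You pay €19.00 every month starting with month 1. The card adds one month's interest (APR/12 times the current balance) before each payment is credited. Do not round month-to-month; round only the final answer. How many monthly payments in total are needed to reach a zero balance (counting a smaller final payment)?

49 payments

Promo months 1–15 at r₀ = 0%/12 = 0; months 16+ at r₁ = 19.2%/12 = 0.016.
After month 15 (no interest yet): B = €770.00 − 15·€19.00 = €485.00.
Then at r₁ with €19.00/mo: n₂ = −ln(1 − r₁·B/P)/ln(1+r₁) ≈ 33.07 → 34 more payments.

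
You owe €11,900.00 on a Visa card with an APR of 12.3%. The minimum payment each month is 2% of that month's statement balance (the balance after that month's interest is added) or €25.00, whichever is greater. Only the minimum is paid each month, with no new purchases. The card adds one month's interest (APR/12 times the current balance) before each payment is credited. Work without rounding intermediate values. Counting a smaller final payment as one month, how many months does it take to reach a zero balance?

296 months

Monthly rate r = 12.3%/12 = 1.025% = 0.01025.
While 2% of the post-interest balance exceeds €25.00, each month B ← (B·(1+r))·(1 − 0.02), i.e. B shrinks by the factor (1+r)·0.98 = 0.99005.
This holds for months 1–227. Entering month 228 the balance is €1,228.05; 2% of the post-interest balance is now below €25.00, so the flat €25.00 minimum applies from here.
From month 228 a fixed €25.00 at rate r clears €1,228.05 in 69 more payments. Total: 227 + 69 = 296 months.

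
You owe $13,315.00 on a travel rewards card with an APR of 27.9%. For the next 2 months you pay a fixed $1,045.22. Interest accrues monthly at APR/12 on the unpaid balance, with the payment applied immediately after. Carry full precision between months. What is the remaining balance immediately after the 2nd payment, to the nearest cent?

$11,826.60

Monthly rate r = 27.9%/12 = 2.325% = 0.02325.
Each month: B ← B·(1+r) − $1,045.22.
Month 1: interest $309.57; balance after payment $12,579.35.
Month 2: interest $292.47; balance after payment $11,826.60.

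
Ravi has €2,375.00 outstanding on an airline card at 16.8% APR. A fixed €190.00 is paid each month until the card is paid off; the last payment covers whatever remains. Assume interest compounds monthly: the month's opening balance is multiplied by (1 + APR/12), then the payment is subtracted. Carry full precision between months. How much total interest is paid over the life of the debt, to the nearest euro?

Monthly rate r = 16.8%/12 = 1.4% = 0.014.
Payoff takes n = ⌈−ln(1 − rB₀/P)/ln(1+r)⌉ = ⌈13.837⌉ = 14 payments; the last is €159.17.
Total paid = 13·€190.00 + €159.17 = €2,629.17.
Total interest = total paid − principal = €2,629.17 − €2,375.00 = €254.17.

€254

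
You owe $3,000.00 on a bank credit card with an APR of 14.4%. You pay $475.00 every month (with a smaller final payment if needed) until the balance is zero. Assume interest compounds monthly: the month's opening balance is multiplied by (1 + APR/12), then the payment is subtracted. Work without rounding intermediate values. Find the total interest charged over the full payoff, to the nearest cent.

Monthly rate r = 14.4%/12 = 1.2% = 0.012.
Payoff takes n = ⌈−ln(1 − rB₀/P)/ln(1+r)⌉ = ⌈6.607⌉ = 7 payments; the last is $289.13.
Total paid = 6·$475.00 + $289.13 = $3,139.13.
Total interest = total paid − principal = $3,139.13 − $3,000.00 = $139.13.

$139.13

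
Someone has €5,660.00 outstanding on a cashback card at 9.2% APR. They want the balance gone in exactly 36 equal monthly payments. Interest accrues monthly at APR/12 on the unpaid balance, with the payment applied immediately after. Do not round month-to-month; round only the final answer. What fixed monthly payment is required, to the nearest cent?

Monthly rate r = 9.2%/12 = 0.766667% = 0.00766667.
Level-payment amortization: P = B₀·r / (1 − (1+r)^(−n)) = 5660.00·0.00766667 / (1 − 1.00767^(−36)).
Denominator 1 − (1+r)^(−36) = 0.240387904.
P = 43.3933 / 0.240387904 ≈ 180.51.

€180.51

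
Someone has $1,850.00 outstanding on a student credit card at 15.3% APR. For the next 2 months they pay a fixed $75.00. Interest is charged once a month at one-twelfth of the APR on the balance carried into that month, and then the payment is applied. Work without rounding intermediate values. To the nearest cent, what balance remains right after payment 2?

Monthly rate r = 15.3%/12 = 1.275% = 0.01275.
Each month: B ← B·(1+r) − $75.00.
Month 1: interest $23.59; balance after payment $1,798.59.
Month 2: interest $22.93; balance after payment $1,746.52.

$1,746.52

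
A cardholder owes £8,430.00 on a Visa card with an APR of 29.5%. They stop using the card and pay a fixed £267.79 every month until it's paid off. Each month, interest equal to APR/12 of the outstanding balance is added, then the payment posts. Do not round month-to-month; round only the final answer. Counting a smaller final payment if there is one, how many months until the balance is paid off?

62 payments

Monthly rate r = 29.5%/12 = 2.45833% = 0.0245833.
Recurrence: B ← B·(1+r) − £267.79.
Month 1: interest £207.24; balance after payment £8,369.45.
Month 2: interest £205.75; balance after payment £8,307.41.
Closed form: n = −ln(1 − rB₀/P)/ln(1+r) = −ln(0.22612)/ln(1.02458) ≈ 61.216, so the balance reaches zero during payment 62.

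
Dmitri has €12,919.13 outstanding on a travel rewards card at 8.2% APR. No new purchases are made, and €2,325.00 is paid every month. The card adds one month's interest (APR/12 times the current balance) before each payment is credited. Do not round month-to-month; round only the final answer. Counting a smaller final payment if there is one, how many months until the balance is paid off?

Monthly rate r = 8.2%/12 = 0.683333% = 0.00683333.
Recurrence: B ← B·(1+r) − €2,325.00.
Month 1: interest €88.28; balance after payment €10,682.41.
Month 2: interest €73.00; balance after payment €8,430.41.
Month 3: interest €57.61; balance after payment €6,163.01.
Month 4: interest €42.11; balance after payment €3,880.13.
Month 5: interest €26.51; balance after payment €1,581.64.
Month 6: interest €10.81; balance after payment €0.00.

6 payments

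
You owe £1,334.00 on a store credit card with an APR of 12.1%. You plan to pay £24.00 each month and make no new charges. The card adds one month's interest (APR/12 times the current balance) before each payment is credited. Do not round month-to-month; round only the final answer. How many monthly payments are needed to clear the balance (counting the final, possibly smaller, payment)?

82 months

Monthly rate r = 12.1%/12 = 1.00833% = 0.0100833.
Recurrence: B ← B·(1+r) − £24.00.
Month 1: interest £13.45; balance after payment £1,323.45.
Month 2: interest £13.34; balance after payment £1,312.80.
Closed form: n = −ln(1 − rB₀/P)/ln(1+r) = −ln(0.43953)/ln(1.01008) ≈ 81.935, so the balance reaches zero during payment 82.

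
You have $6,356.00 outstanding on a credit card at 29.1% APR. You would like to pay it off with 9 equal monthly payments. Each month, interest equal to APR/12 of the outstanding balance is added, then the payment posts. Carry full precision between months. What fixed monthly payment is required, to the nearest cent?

Monthly rate r = 29.1%/12 = 2.425% = 0.02425.
Level-payment amortization: P = B₀·r / (1 − (1+r)^(−n)) = 6356.00·0.02425 / (1 − 1.02425^(−9)).
Denominator 1 − (1+r)^(−9) = 0.193979205.
P = 154.133 / 0.193979205 ≈ 794.59.

$794.59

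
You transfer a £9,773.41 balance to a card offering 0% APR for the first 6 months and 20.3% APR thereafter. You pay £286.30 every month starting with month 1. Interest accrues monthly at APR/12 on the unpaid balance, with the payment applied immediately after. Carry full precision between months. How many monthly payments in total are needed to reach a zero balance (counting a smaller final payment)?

45 payments

Promo months 1–6 at r₀ = 0%/12 = 0; months 7+ at r₁ = 20.3%/12 = 0.0169167.
After month 6 (no interest yet): B = £9,773.41 − 6·£286.30 = £8,055.61.
Then at r₁ with £286.30/mo: n₂ = −ln(1 − r₁·B/P)/ln(1+r₁) ≈ 38.52 → 39 more payments.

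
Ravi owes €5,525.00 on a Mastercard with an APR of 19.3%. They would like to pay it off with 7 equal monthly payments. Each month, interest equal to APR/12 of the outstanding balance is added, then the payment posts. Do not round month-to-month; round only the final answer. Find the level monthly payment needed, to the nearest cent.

Monthly rate r = 19.3%/12 = 1.60833% = 0.0160833.
Level-payment amortization: P = B₀·r / (1 − (1+r)^(−n)) = 5525.00·0.0160833 / (1 − 1.01608^(−7)).
Denominator 1 − (1+r)^(−7) = 0.10567637.
P = 88.8604 / 0.10567637 ≈ 840.87.

€840.87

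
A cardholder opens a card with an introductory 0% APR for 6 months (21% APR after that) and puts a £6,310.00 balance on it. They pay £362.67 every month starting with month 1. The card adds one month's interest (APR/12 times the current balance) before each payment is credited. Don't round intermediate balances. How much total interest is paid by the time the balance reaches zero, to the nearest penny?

£517.61

Promo months 1–6 at r₀ = 0%/12 = 0; months 7+ at r₁ = 21%/12 = 0.0175.
After month 6 (no interest yet): B = £6,310.00 − 6·£362.67 = £4,133.98.
Then at r₁ with £362.67/mo: n₂ = −ln(1 − r₁·B/P)/ln(1+r₁) ≈ 12.82 → 13 more payments.
Total paid = 18·£362.67 + £299.55 = £6,827.61; interest = £6,827.61 − £6,310.00 = £517.61.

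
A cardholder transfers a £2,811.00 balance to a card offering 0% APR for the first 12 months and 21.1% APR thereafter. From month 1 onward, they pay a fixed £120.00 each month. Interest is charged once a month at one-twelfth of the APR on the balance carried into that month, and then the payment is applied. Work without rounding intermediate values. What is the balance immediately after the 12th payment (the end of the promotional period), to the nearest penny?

£1,371.00

Promo months 1–12 at r₀ = 0%/12 = 0; months 13+ at r₁ = 21.1%/12 = 0.0175833.
After month 12 (no interest yet): B = £2,811.00 − 12·£120.00 = £1,371.00.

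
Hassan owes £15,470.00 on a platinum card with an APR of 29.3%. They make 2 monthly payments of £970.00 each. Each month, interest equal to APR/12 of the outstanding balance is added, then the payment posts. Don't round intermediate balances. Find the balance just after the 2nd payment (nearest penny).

£14,270.99

Monthly rate r = 29.3%/12 = 2.44167% = 0.0244167.
Each month: B ← B·(1+r) − £970.00.
Month 1: interest £377.73; balance after payment £14,877.73.
Month 2: interest £363.26; balance after payment £14,270.99.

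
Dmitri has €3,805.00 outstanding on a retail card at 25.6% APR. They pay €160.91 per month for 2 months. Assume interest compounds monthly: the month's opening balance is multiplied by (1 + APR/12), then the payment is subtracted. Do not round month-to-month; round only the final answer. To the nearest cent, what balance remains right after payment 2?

Monthly rate r = 25.6%/12 = 2.13333% = 0.0213333.
Each month: B ← B·(1+r) − €160.91.
Month 1: interest €81.17; balance after payment €3,725.26.
Month 2: interest €79.47; balance after payment €3,643.83.

€3,643.83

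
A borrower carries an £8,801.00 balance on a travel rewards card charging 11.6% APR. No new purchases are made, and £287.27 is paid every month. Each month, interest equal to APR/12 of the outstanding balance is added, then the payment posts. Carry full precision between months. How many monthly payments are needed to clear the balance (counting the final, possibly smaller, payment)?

37 payments

Monthly rate r = 11.6%/12 = 0.966667% = 0.00966667.
Recurrence: B ← B·(1+r) − £287.27.
Month 1: interest £85.08; balance after payment £8,598.81.
Month 2: interest £83.12; balance after payment £8,394.66.
Closed form: n = −ln(1 − rB₀/P)/ln(1+r) = −ln(0.70385)/ln(1.00967) ≈ 36.506, so the balance reaches zero during payment 37.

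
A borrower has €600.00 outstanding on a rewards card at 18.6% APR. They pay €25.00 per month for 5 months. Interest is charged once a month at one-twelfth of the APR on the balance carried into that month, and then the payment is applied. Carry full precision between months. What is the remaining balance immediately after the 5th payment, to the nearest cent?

Monthly rate r = 18.6%/12 = 1.55% = 0.0155.
Each month: B ← B·(1+r) − €25.00.
Month 1: interest €9.30; balance after payment €584.30.
Month 2: interest €9.06; balance after payment €568.36.
Month 3: interest €8.81; balance after payment €552.17.
Month 4: interest €8.56; balance after payment €535.72.
Month 5: interest €8.30; balance after payment €519.03.

€519.03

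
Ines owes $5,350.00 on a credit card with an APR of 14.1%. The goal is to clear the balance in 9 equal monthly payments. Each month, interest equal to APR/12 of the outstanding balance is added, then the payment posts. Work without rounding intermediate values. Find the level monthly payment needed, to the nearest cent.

$629.91

Monthly rate r = 14.1%/12 = 1.175% = 0.01175.
Level-payment amortization: P = B₀·r / (1 − (1+r)^(−n)) = 5350.00·0.01175 / (1 − 1.01175^(−9)).
Denominator 1 − (1+r)^(−9) = 0.0997957014.
P = 62.8625 / 0.0997957014 ≈ 629.91.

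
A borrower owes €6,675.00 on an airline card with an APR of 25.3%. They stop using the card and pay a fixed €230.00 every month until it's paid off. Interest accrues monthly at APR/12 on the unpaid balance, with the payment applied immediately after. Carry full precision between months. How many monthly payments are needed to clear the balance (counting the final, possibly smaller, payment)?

46 months

Monthly rate r = 25.3%/12 = 2.10833% = 0.0210833.
Recurrence: B ← B·(1+r) − €230.00.
Month 1: interest €140.73; balance after payment €6,585.73.
Month 2: interest €138.85; balance after payment €6,494.58.
Closed form: n = −ln(1 − rB₀/P)/ln(1+r) = −ln(0.38813)/ln(1.02108) ≈ 45.361, so the balance reaches zero during payment 46.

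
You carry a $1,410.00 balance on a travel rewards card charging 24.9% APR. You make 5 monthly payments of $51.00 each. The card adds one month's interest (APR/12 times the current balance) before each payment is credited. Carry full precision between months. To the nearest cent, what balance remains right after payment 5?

Monthly rate r = 24.9%/12 = 2.075% = 0.02075.
Each month: B ← B·(1+r) − $51.00.
Month 1: interest $29.26; balance after payment $1,388.26.
Month 2: interest $28.81; balance after payment $1,366.06.
Month 3: interest $28.35; balance after payment $1,343.41.
Month 4: interest $27.88; balance after payment $1,320.29.
Month 5: interest $27.40; balance after payment $1,296.68.

$1,296.68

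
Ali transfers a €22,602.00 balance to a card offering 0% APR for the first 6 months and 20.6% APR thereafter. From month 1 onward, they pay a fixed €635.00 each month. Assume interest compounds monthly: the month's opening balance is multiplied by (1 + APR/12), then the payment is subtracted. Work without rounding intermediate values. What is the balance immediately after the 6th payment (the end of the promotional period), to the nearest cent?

€18,792.00

Promo months 1–6 at r₀ = 0%/12 = 0; months 7+ at r₁ = 20.6%/12 = 0.0171667.
After month 6 (no interest yet): B = €22,602.00 − 6·€635.00 = €18,792.00.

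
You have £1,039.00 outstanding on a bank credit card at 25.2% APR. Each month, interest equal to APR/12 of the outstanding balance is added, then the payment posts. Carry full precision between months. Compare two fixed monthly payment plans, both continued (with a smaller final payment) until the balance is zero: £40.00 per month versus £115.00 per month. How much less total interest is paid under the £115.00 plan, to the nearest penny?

£353.34

Monthly rate r = 25.2%/12 = 2.1% = 0.021.
At £40.00/mo: n = ⌈−ln(1 − rB₀/P)/ln(1+r)⌉ = 38 payments (last £37.65); total interest = total paid − £1,039.00 = £478.65.
At £115.00/mo: 11 payments (last £14.31); total interest £125.31.
Interest saved = £478.65 − £125.31 = £353.34.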